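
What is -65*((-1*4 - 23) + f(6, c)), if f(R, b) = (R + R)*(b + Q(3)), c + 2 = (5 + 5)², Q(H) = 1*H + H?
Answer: -79365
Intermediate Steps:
Q(H) = 2*H (Q(H) = H + H = 2*H)
c = 98 (c = -2 + (5 + 5)² = -2 + 10² = -2 + 100 = 98)
f(R, b) = 2*R*(6 + b) (f(R, b) = (R + R)*(b + 2*3) = (2*R)*(b + 6) = (2*R)*(6 + b) = 2*R*(6 + b))
-65*((-1*4 - 23) + f(6, c)) = -65*((-1*4 - 23) + 2*6*(6 + 98)) = -65*((-4 - 23) + 2*6*104) = -65*(-27 + 1248) = -65*1221 = -79365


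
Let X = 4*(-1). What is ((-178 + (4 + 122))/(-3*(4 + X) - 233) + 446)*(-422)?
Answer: -43875340/233 ≈ -1.8831e+5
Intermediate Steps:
X = -4
((-178 + (4 + 122))/(-3*(4 + X) - 233) + 446)*(-422) = ((-178 + (4 + 122))/(-3*(4 - 4) - 233) + 446)*(-422) = ((-178 + 126)/(-3*0 - 233) + 446)*(-422) = (-52/(0 - 233) + 446)*(-422) = (-52/(-233) + 446)*(-422) = (-52*(-1/233) + 446)*(-422) = (52/233 + 446)*(-422) = (103970/233)*(-422) = -43875340/233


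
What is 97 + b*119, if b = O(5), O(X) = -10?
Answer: -1093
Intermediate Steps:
b = -10
97 + b*119 = 97 - 10*119 = 97 - 1190 = -1093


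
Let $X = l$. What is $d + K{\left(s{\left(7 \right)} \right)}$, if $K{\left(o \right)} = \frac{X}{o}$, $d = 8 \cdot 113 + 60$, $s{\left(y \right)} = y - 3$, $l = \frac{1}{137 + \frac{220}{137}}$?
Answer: $\frac{73221721}{75956} \approx 964.0$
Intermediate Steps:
$l = \frac{137}{18989}$ ($l = \frac{1}{137 + 220 \cdot \frac{1}{137}} = \frac{1}{137 + \frac{220}{137}} = \frac{1}{\frac{18989}{137}} = \frac{137}{18989} \approx 0.0072147$)
$X = \frac{137}{18989} \approx 0.0072147$
$s{\left(y \right)} = -3 + y$ ($s{\left(y \right)} = y - 3 = -3 + y$)
$d = 964$ ($d = 904 + 60 = 964$)
$K{\left(o \right)} = \frac{137}{18989 o}$
$d + K{\left(s{\left(7 \right)} \right)} = 964 + \frac{137}{18989 \left(-3 + 7\right)} = 964 + \frac{137}{18989 \cdot 4} = 964 + \frac{137}{18989} \cdot \frac{1}{4} = 964 + \frac{137}{75956} = \frac{73221721}{75956}$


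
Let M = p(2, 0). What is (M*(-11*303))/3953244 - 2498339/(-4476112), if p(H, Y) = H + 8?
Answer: 810612904063/1474596908944 ≈ 0.54972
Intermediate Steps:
p(H, Y) = 8 + H
M = 10 (M = 8 + 2 = 10)
(M*(-11*303))/3953244 - 2498339/(-4476112) = (10*(-11*303))/3953244 - 2498339/(-4476112) = (10*(-3333))*(1/3953244) - 2498339*(-1/4476112) = -33330*1/3953244 + 2498339/4476112 = -5555/658874 + 2498339/4476112 = 810612904063/1474596908944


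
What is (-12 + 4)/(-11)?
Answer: 8/11 ≈ 0.72727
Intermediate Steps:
(-12 + 4)/(-11) = -1/11*(-8) = 8/11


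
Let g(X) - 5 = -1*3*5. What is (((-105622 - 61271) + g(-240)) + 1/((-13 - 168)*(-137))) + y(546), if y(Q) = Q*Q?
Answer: 3253688762/24797 ≈ 1.3121e+5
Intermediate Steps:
y(Q) = Q²
g(X) = -10 (g(X) = 5 - 1*3*5 = 5 - 3*5 = 5 - 15 = -10)
(((-105622 - 61271) + g(-240)) + 1/((-13 - 168)*(-137))) + y(546) = (((-105622 - 61271) - 10) + 1/((-13 - 168)*(-137))) + 546² = ((-166893 - 10) + 1/(-181*(-137))) + 298116 = (-166903 + 1/24797) + 298116 = -4138693690/24797 + 298116 = 3253688762/24797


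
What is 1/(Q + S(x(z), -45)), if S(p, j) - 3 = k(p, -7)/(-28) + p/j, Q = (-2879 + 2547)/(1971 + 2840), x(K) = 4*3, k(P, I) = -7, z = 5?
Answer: 288660/841249 ≈ 0.34313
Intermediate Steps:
x(K) = 12
Q = -332/4811 ≈ -0.069008
S(p, j) = 13/4 + p/j (S(p, j) = 3 + (-7/(-28) + p/j) = 3 + (-7*(-1/28) + p/j) = 3 + (¼ + p/j) = 13/4 + p/j)
1/(Q + S(x(z), -45)) = 1/(-332/4811 + (13/4 + 12/(-45))) = 1/(-332/4811 + (13/4 + 12*(-1/45))) = 1/(-332/4811 + (13/4 - 4/15)) = 1/(-332/4811 + 179/60) = 1/(841249/288660) = 288660/841249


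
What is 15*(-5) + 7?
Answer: -68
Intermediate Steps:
15*(-5) + 7 = -75 + 7 = -68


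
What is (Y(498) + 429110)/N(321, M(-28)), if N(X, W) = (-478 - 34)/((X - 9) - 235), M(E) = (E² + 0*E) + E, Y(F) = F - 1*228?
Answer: -8265565/128 ≈ -64575.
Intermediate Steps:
Y(F) = -228 + F (Y(F) = F - 228 = -228 + F)
M(E) = E + E² (M(E) = (E² + 0) + E = E² + E = E + E²)
N(X, W) = -512/(-244 + X) (N(X, W) = -512/((-9 + X) - 235) = -512/(-244 + X))
(Y(498) + 429110)/N(321, M(-28)) = ((-228 + 498) + 429110)/((-512/(-244 + 321))) = (270 + 429110)/((-512/77)) = 429380/((-512*1/77)) = 429380/(-512/77) = 429380*(-77/512) = -8265565/128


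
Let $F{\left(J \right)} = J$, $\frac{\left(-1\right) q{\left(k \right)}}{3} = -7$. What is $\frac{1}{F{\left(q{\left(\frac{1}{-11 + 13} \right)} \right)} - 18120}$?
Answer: $- \frac{1}{18099} \approx -5.5252 \cdot 10^{-5}$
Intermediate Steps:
$q{\left(k \right)} = 21$ ($q{\left(k \right)} = \left(-3\right) \left(-7\right) = 21$)
$\frac{1}{F{\left(q{\left(\frac{1}{-11 + 13} \right)} \right)} - 18120} = \frac{1}{21 - 18120} = \frac{1}{-18099} = - \frac{1}{18099}$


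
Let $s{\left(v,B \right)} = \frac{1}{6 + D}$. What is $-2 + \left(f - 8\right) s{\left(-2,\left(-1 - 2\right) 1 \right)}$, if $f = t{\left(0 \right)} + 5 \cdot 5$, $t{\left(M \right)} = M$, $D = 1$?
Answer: $\frac{3}{7} \approx 0.42857$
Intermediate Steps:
$s{\left(v,B \right)} = \frac{1}{7}$ ($s{\left(v,B \right)} = \frac{1}{6 + 1} = \frac{1}{7}$)
$f = 25$ ($f = 0 + 5 \cdot 5 = 0 + 25 = 25$)
$-2 + \left(f - 8\right) s{\left(-2,\left(-1 - 2\right) 1 \right)} = -2 + \left(25 - 8\right) \frac{1}{7} = -2 + 17 \cdot \frac{1}{7} = -2 + \frac{17}{7} = \frac{3}{7}$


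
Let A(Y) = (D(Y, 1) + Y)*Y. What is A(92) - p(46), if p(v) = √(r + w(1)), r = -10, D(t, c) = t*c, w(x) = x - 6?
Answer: 16928 - I*√15 ≈ 16928.0 - 3.873*I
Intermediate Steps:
w(x) = -6 + x
D(t, c) = c*t
p(v) = I*√15 (p(v) = √(-10 + (-6 + 1)) = √(-10 - 5) = √(-15) = I*√15)
A(Y) = 2*Y² (A(Y) = (1*Y + Y)*Y = (Y + Y)*Y = (2*Y)*Y = 2*Y²)
A(92) - p(46) = 2*92² - I*√15 = 2*8464 - I*√15 = 16928 - I*√15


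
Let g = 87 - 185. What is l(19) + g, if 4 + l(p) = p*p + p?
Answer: 278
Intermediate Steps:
g = -98
l(p) = -4 + p + p**2 (l(p) = -4 + (p*p + p) = -4 + (p**2 + p) = -4 + (p + p**2) = -4 + p + p**2)
l(19) + g = (-4 + 19 + 19**2) - 98 = (-4 + 19 + 361) - 98 = 376 - 98 = 278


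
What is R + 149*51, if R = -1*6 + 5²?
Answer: 7618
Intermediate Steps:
R = 19 (R = -6 + 25 = 19)
R + 149*51 = 19 + 149*51 = 19 + 7599 = 7618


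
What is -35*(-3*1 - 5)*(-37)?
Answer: -10360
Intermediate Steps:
-35*(-3*1 - 5)*(-37) = -35*(-3 - 5)*(-37) = -35*(-8)*(-37) = 280*(-37) = -10360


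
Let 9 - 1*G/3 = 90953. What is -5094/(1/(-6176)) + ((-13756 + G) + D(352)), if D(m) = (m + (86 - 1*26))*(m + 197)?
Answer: 31400144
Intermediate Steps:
G = -272832 (G = 27 - 3*90953 = 27 - 272859 = -272832)
D(m) = (60 + m)*(197 + m) (D(m) = (m + (86 - 26))*(197 + m) = (m + 60)*(197 + m) = (60 + m)*(197 + m))
-5094/(1/(-6176)) + ((-13756 + G) + D(352)) = -5094/(1/(-6176)) + ((-13756 - 272832) + (11820 + 352**2 + 257*352)) = -5094/(-1/6176) + (-286588 + (11820 + 123904 + 90464)) = -5094*(-6176) + (-286588 + 226188) = 31460544 - 60400 = 31400144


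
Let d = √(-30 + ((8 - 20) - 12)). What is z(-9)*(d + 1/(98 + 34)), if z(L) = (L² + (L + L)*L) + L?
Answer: 39/22 + 702*I*√6 ≈ 1.7727 + 1719.5*I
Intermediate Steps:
z(L) = L + 3*L² (z(L) = (L² + (2*L)*L) + L = (L² + 2*L²) + L = 3*L² + L = L + 3*L²)
d = 3*I*√6 (d = √(-30 + (-12 - 12)) = √(-30 - 24) = √(-54) = 3*I*√6 ≈ 7.3485*I)
z(-9)*(d + 1/(98 + 34)) = (-9*(1 + 3*(-9)))*(3*I*√6 + 1/(98 + 34)) = (-9*(1 - 27))*(3*I*√6 + 1/132) = (-9*(-26))*(3*I*√6 + 1/132) = 234*(1/132 + 3*I*√6) = 39/22 + 702*I*√6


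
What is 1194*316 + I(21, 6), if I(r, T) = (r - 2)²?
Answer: 377665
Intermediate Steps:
I(r, T) = (-2 + r)²
1194*316 + I(21, 6) = 1194*316 + (-2 + 21)² = 377304 + 19² = 377304 + 361 = 377665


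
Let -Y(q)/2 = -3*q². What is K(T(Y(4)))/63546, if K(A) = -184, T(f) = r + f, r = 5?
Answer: -92/31773 ≈ -0.0028955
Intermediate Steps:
Y(q) = 6*q² (Y(q) = -(-6)*q² = 6*q²)
T(f) = 5 + f
K(T(Y(4)))/63546 = -184/63546 = -184*1/63546 = -92/31773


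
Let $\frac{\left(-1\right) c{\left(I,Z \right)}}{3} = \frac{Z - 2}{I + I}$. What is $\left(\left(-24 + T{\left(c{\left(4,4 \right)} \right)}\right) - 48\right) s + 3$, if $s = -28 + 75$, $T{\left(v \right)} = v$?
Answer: $- \frac{13665}{4} \approx -3416.3$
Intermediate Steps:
$c{\left(I,Z \right)} = - \frac{3 \left(-2 + Z\right)}{2 I}$ ($c{\left(I,Z \right)} = - 3 \frac{Z - 2}{I + I} = - 3 \frac{-2 + Z}{2 I} = - \frac{3 \left(-2 + Z\right)}{2 I}$)
$s = 47$
$\left(\left(-24 + T{\left(c{\left(4,4 \right)} \right)}\right) - 48\right) s + 3 = \left(\left(-24 + \frac{3 \left(2 - 4\right)}{2 \cdot 4}\right) - 48\right) 47 + 3 = \left(\left(-24 + \frac{3}{2} \cdot \frac{1}{4} \left(2 - 4\right)\right) - 48\right) 47 + 3 = \left(\left(-24 + \frac{3}{2} \cdot \frac{1}{4} \left(-2\right)\right) - 48\right) 47 + 3 = \left(\left(-24 - \frac{3}{4}\right) - 48\right) 47 + 3 = \left(- \frac{99}{4} - 48\right) 47 + 3 = \left(- \frac{291}{4}\right) 47 + 3 = - \frac{13677}{4} + 3 = - \frac{13665}{4}$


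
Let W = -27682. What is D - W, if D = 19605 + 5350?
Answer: 52637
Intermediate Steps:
D = 24955
D - W = 24955 - 1*(-27682) = 24955 + 27682 = 52637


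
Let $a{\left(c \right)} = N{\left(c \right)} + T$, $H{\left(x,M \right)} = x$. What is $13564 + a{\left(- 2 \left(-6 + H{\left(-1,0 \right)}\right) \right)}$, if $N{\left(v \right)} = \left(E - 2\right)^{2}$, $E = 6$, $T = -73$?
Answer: $13507$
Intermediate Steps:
$N{\left(v \right)} = 16$ ($N{\left(v \right)} = \left(6 - 2\right)^{2} = 4^{2} = 16$)
$a{\left(c \right)} = -57$ ($a{\left(c \right)} = 16 - 73 = -57$)
$13564 + a{\left(- 2 \left(-6 + H{\left(-1,0 \right)}\right) \right)} = 13564 - 57 = 13507$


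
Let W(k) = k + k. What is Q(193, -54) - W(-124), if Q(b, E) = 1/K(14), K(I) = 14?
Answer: 3473/14 ≈ 248.07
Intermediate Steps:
Q(b, E) = 1/14
W(k) = 2*k
Q(193, -54) - W(-124) = 1/14 - 2*(-124) = 1/14 - 1*(-248) = 1/14 + 248 = 3473/14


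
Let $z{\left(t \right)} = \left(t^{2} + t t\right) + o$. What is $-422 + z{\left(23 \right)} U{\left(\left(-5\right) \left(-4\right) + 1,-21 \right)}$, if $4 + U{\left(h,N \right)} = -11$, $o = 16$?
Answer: $-16532$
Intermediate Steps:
$U{\left(h,N \right)} = -15$ ($U{\left(h,N \right)} = -4 - 11 = -15$)
$z{\left(t \right)} = 16 + 2 t^{2}$ ($z{\left(t \right)} = \left(t^{2} + t t\right) + 16 = \left(t^{2} + t^{2}\right) + 16 = 2 t^{2} + 16 = 16 + 2 t^{2}$)
$-422 + z{\left(23 \right)} U{\left(\left(-5\right) \left(-4\right) + 1,-21 \right)} = -422 + \left(16 + 2 \cdot 23^{2}\right) \left(-15\right) = -422 + \left(16 + 2 \cdot 529\right) \left(-15\right) = -422 + \left(16 + 1058\right) \left(-15\right) = -422 + 1074 \left(-15\right) = -422 - 16110 = -16532$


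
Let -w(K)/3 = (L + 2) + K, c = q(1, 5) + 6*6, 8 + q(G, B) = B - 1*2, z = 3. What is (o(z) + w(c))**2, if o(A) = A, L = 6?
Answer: 12996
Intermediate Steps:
q(G, B) = -10 + B (q(G, B) = -8 + (B - 1*2) = -8 + (B - 2) = -8 + (-2 + B) = -10 + B)
c = 31 (c = (-10 + 5) + 6*6 = -5 + 36 = 31)
w(K) = -24 - 3*K (w(K) = -3*((6 + 2) + K) = -3*(8 + K) = -24 - 3*K)
(o(z) + w(c))**2 = (3 + (-24 - 3*31))**2 = (3 + (-24 - 93))**2 = (3 - 117)**2 = (-114)**2 = 12996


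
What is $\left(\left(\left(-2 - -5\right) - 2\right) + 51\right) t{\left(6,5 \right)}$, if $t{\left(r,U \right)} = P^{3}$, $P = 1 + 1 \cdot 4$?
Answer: $6500$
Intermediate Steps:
$P = 5$ ($P = 1 + 4 = 5$)
$t{\left(r,U \right)} = 125$ ($t{\left(r,U \right)} = 5^{3} = 125$)
$\left(\left(\left(-2 - -5\right) - 2\right) + 51\right) t{\left(6,5 \right)} = \left(\left(\left(-2 - -5\right) - 2\right) + 51\right) 125 = \left(\left(\left(-2 + 5\right) - 2\right) + 51\right) 125 = \left(\left(3 - 2\right) + 51\right) 125 = \left(1 + 51\right) 125 = 52 \cdot 125 = 6500$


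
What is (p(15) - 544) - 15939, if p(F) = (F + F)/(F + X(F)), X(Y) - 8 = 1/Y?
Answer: -2851334/173 ≈ -16482.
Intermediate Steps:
X(Y) = 8 + 1/Y
p(F) = 2*F/(8 + F + 1/F) (p(F) = (F + F)/(F + (8 + 1/F)) = (2*F)/(8 + F + 1/F) = 2*F/(8 + F + 1/F))
(p(15) - 544) - 15939 = (2*15²/(1 + 15² + 8*15) - 544) - 15939 = (2*225/(1 + 225 + 120) - 544) - 15939 = (2*225/346 - 544) - 15939 = (2*225*(1/346) - 544) - 15939 = (225/173 - 544) - 15939 = -93887/173 - 15939 = -2851334/173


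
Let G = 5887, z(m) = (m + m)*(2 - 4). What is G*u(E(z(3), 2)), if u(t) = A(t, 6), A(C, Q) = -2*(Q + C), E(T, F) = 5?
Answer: -129514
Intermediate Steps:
z(m) = -4*m (z(m) = (2*m)*(-2) = -4*m)
A(C, Q) = -2*C - 2*Q (A(C, Q) = -2*(C + Q) = -2*C - 2*Q)
u(t) = -12 - 2*t (u(t) = -2*t - 2*6 = -2*t - 12 = -12 - 2*t)
G*u(E(z(3), 2)) = 5887*(-12 - 2*5) = 5887*(-12 - 10) = 5887*(-22) = -129514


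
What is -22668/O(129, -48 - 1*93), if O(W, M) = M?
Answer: 7556/47 ≈ 160.77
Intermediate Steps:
-22668/O(129, -48 - 1*93) = -22668/(-48 - 1*93) = -22668/(-48 - 93) = -22668/(-141) = -22668*(-1/141) = 7556/47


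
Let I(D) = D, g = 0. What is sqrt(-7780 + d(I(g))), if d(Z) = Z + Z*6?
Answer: 2*I*sqrt(1945) ≈ 88.204*I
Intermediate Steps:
d(Z) = 7*Z (d(Z) = Z + 6*Z = 7*Z)
sqrt(-7780 + d(I(g))) = sqrt(-7780 + 7*0) = sqrt(-7780 + 0) = sqrt(-7780) = 2*I*sqrt(1945)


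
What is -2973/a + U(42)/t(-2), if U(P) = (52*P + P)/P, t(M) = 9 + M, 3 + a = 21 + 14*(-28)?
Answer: 40633/2618 ≈ 15.521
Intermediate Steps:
a = -374 (a = -3 + (21 + 14*(-28)) = -3 + (21 - 392) = -3 - 371 = -374)
U(P) = 53 (U(P) = (53*P)/P = 53)
-2973/a + U(42)/t(-2) = -2973/(-374) + 53/(9 - 2) = -2973*(-1/374) + 53/7 = 2973/374 + 53*(1/7) = 2973/374 + 53/7 = 40633/2618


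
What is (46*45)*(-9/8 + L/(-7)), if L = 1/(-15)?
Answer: -64653/28 ≈ -2309.0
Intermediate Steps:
L = -1/15 ≈ -0.066667
(46*45)*(-9/8 + L/(-7)) = (46*45)*(-9/8 - 1/15/(-7)) = 2070*(-9*1/8 - 1/15*(-1/7)) = 2070*(-9/8 + 1/105) = 2070*(-937/840) = -64653/28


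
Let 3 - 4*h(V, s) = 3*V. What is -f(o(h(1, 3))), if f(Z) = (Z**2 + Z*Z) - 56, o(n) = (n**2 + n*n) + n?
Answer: 56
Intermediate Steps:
h(V, s) = 3/4 - 3*V/4
o(n) = n + 2*n**2 (o(n) = (n**2 + n**2) + n = 2*n**2 + n = n + 2*n**2)
f(Z) = -56 + 2*Z**2 (f(Z) = (Z**2 + Z**2) - 56 = 2*Z**2 - 56 = -56 + 2*Z**2)
-f(o(h(1, 3))) = -(-56 + 2*((3/4 - 3/4*1)*(1 + 2*(3/4 - 3/4*1)))**2) = -(-56 + 2*((3/4 - 3/4)*(1 + 2*(3/4 - 3/4)))**2) = -(-56 + 2*(0*(1 + 2*0))**2) = -(-56 + 2*(0*(1 + 0))**2) = -(-56 + 2*(0*1)**2) = -(-56 + 2*0**2) = -(-56 + 2*0) = -(-56 + 0) = -1*(-56) = 56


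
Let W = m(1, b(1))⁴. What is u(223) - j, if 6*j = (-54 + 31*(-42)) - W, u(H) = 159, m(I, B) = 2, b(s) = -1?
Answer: 1163/3 ≈ 387.67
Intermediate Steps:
W = 16 (W = 2⁴ = 16)
j = -686/3 (j = ((-54 + 31*(-42)) - 1*16)/6 = ((-54 - 1302) - 16)/6 = (-1356 - 16)/6 = (⅙)*(-1372) = -686/3 ≈ -228.67)
u(223) - j = 159 - 1*(-686/3) = 159 + 686/3 = 1163/3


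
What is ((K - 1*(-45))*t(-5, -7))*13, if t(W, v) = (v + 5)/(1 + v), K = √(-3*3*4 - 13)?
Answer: 195 + 91*I/3 ≈ 195.0 + 30.333*I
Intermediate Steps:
K = 7*I (K = √(-9*4 - 13) = √(-36 - 13) = √(-49) = 7*I ≈ 7.0*I)
t(W, v) = (5 + v)/(1 + v)
((K - 1*(-45))*t(-5, -7))*13 = ((7*I - 1*(-45))*((5 - 7)/(1 - 7)))*13 = ((7*I + 45)*(-2/(-6)))*13 = ((45 + 7*I)*(-⅙*(-2)))*13 = ((45 + 7*I)*(⅓))*13 = (15 + 7*I/3)*13 = 195 + 91*I/3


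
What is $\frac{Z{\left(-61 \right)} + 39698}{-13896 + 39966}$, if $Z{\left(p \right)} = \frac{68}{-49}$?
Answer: $\frac{324189}{212905} \approx 1.5227$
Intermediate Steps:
$Z{\left(p \right)} = - \frac{68}{49}$ ($Z{\left(p \right)} = 68 \left(- \frac{1}{49}\right) = - \frac{68}{49}$)
$\frac{Z{\left(-61 \right)} + 39698}{-13896 + 39966} = \frac{- \frac{68}{49} + 39698}{-13896 + 39966} = \frac{1945134}{49 \cdot 26070} = \frac{1945134}{49} \cdot \frac{1}{26070} = \frac{324189}{212905}$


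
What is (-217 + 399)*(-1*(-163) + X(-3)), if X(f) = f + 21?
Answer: 32942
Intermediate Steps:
X(f) = 21 + f
(-217 + 399)*(-1*(-163) + X(-3)) = (-217 + 399)*(-1*(-163) + (21 - 3)) = 182*(163 + 18) = 182*181 = 32942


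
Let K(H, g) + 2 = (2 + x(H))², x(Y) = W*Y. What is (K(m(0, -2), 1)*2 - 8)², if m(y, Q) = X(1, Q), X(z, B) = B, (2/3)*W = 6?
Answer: 250000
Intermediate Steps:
W = 9 (W = (3/2)*6 = 9)
x(Y) = 9*Y
m(y, Q) = Q
K(H, g) = -2 + (2 + 9*H)²
(K(m(0, -2), 1)*2 - 8)² = ((-2 + (2 + 9*(-2))²)*2 - 8)² = ((-2 + (2 - 18)²)*2 - 8)² = ((-2 + (-16)²)*2 - 8)² = ((-2 + 256)*2 - 8)² = (254*2 - 8)² = (508 - 8)² = 500² = 250000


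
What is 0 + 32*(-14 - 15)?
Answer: -928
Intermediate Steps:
0 + 32*(-14 - 15) = 0 + 32*(-29) = 0 - 928 = -928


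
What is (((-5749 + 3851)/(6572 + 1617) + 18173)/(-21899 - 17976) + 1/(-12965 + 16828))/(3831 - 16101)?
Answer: 95758793027/2579583483998125 ≈ 3.7122e-5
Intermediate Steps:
(((-5749 + 3851)/(6572 + 1617) + 18173)/(-21899 - 17976) + 1/(-12965 + 16828))/(3831 - 16101) = ((-1898/8189 + 18173)/(-39875) + 1/3863)/(-12270) = ((-1898*1/8189 + 18173)*(-1/39875) + 1/3863)*(-1/12270) = ((-1898/8189 + 18173)*(-1/39875) + 1/3863)*(-1/12270) = ((148816799/8189)*(-1/39875) + 1/3863)*(-1/12270) = (-148816799/326536375 + 1/3863)*(-1/12270) = -574552758162/1261410016625*(-1/12270) = 95758793027/2579583483998125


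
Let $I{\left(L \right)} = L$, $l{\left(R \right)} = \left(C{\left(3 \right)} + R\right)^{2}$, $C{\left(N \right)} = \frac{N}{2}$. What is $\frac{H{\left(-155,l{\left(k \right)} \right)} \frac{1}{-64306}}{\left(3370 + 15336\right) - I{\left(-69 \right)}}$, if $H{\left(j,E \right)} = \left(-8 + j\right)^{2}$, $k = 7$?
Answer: $- \frac{26569}{1207345150} \approx -2.2006 \cdot 10^{-5}$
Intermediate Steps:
$C{\left(N \right)} = \frac{N}{2}$ ($C{\left(N \right)} = N \frac{1}{2} = \frac{N}{2}$)
$l{\left(R \right)} = \left(\frac{3}{2} + R\right)^{2}$ ($l{\left(R \right)} = \left(\frac{1}{2} \cdot 3 + R\right)^{2} = \left(\frac{3}{2} + R\right)^{2}$)
$\frac{H{\left(-155,l{\left(k \right)} \right)} \frac{1}{-64306}}{\left(3370 + 15336\right) - I{\left(-69 \right)}} = \frac{\left(-8 - 155\right)^{2} \frac{1}{-64306}}{\left(3370 + 15336\right) - -69} = \frac{\left(-163\right)^{2} \left(- \frac{1}{64306}\right)}{18706 + 69} = \frac{26569 \left(- \frac{1}{64306}\right)}{18775} = \left(- \frac{26569}{64306}\right) \frac{1}{18775} = - \frac{26569}{1207345150}$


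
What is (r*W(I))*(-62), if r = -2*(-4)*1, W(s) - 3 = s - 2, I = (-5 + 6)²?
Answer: -992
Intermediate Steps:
I = 1 (I = 1² = 1)
W(s) = 1 + s (W(s) = 3 + (s - 2) = 3 + (-2 + s) = 1 + s)
r = 8 (r = 8*1 = 8)
(r*W(I))*(-62) = (8*(1 + 1))*(-62) = (8*2)*(-62) = 16*(-62) = -992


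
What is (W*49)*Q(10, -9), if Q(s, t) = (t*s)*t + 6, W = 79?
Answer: 3158736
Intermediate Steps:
Q(s, t) = 6 + s*t² (Q(s, t) = (s*t)*t + 6 = s*t² + 6 = 6 + s*t²)
(W*49)*Q(10, -9) = (79*49)*(6 + 10*(-9)²) = 3871*(6 + 10*81) = 3871*(6 + 810) = 3871*816 = 3158736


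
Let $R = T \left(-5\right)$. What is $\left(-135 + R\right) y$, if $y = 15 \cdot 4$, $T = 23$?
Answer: $-15000$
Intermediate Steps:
$y = 60$
$R = -115$ ($R = 23 \left(-5\right) = -115$)
$\left(-135 + R\right) y = \left(-135 - 115\right) 60 = \left(-250\right) 60 = -15000$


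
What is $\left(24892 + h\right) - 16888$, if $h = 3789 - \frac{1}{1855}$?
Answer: $\frac{21876014}{1855} \approx 11793.0$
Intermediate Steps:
$h = \frac{7028594}{1855}$ ($h = 3789 - \frac{1}{1855} = \frac{7028594}{1855} \approx 3789.0$)
$\left(24892 + h\right) - 16888 = \left(24892 + \frac{7028594}{1855}\right) - 16888 = \frac{53203254}{1855} - 16888 = \frac{21876014}{1855}$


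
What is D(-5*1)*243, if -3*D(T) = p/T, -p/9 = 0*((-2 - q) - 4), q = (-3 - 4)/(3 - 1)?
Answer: 0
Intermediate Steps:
q = -7/2 ≈ -3.5000
p = 0 (p = -0*((-2 - 1*(-7/2)) - 4) = -0*((-2 + 7/2) - 4) = -0*(3/2 - 4) = -0*(-5)/2 = -9*0 = 0)
D(T) = 0 (D(T) = -0/T = -⅓*0 = 0)
D(-5*1)*243 = 0*243 = 0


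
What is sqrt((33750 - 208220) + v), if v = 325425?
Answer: sqrt(150955) ≈ 388.53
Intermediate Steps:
sqrt((33750 - 208220) + v) = sqrt((33750 - 208220) + 325425) = sqrt(-174470 + 325425) = sqrt(150955)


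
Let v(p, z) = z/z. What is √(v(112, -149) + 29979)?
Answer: 2*√7495 ≈ 173.15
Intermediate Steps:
v(p, z) = 1
√(v(112, -149) + 29979) = √(1 + 29979) = √29980 = 2*√7495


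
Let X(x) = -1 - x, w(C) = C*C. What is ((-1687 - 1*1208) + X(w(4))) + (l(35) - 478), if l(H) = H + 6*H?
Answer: -3145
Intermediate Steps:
w(C) = C²
l(H) = 7*H
((-1687 - 1*1208) + X(w(4))) + (l(35) - 478) = ((-1687 - 1*1208) + (-1 - 1*4²)) + (7*35 - 478) = ((-1687 - 1208) + (-1 - 1*16)) + (245 - 478) = (-2895 + (-1 - 16)) - 233 = (-2895 - 17) - 233 = -2912 - 233 = -3145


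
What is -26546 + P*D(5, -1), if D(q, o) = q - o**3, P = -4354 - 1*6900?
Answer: -94070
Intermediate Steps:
P = -11254 (P = -4354 - 6900 = -11254)
-26546 + P*D(5, -1) = -26546 - 11254*(5 - 1*(-1)**3) = -26546 - 11254*(5 - 1*(-1)) = -26546 - 11254*(5 + 1) = -26546 - 11254*6 = -26546 - 67524 = -94070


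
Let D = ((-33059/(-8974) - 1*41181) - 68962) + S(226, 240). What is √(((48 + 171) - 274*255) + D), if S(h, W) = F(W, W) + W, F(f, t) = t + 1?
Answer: I*√14440259060122/8974 ≈ 423.45*I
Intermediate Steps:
F(f, t) = 1 + t
S(h, W) = 1 + 2*W (S(h, W) = (1 + W) + W = 1 + 2*W)
D = -984073729/8974 (D = ((-33059/(-8974) - 1*41181) - 68962) + (1 + 2*240) = ((-33059*(-1/8974) - 41181) - 68962) + (1 + 480) = ((33059/8974 - 41181) - 68962) + 481 = (-369525235/8974 - 68962) + 481 = -988390223/8974 + 481 = -984073729/8974 ≈ -1.0966e+5)
√(((48 + 171) - 274*255) + D) = √(((48 + 171) - 274*255) - 984073729/8974) = √((219 - 69870) - 984073729/8974) = √(-69651 - 984073729/8974) = √(-1609121803/8974) = I*√14440259060122/8974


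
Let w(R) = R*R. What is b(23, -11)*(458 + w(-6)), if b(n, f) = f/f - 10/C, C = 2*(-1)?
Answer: 2964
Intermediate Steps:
w(R) = R**2
C = -2
b(n, f) = 6 (b(n, f) = f/f - 10/(-2) = 1 - 10*(-1/2) = 1 + 5 = 6)
b(23, -11)*(458 + w(-6)) = 6*(458 + (-6)**2) = 6*(458 + 36) = 6*494 = 2964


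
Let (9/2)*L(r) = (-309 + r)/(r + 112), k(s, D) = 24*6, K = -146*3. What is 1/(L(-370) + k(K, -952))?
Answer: 1161/167863 ≈ 0.0069164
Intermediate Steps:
K = -438
k(s, D) = 144
L(r) = 2*(-309 + r)/(9*(112 + r)) (L(r) = 2*((-309 + r)/(r + 112))/9 = 2*((-309 + r)/(112 + r))/9 = 2*(-309 + r)/(9*(112 + r)))
1/(L(-370) + k(K, -952)) = 1/(2*(-309 - 370)/(9*(112 - 370)) + 144) = 1/((2/9)*(-679)/(-258) + 144) = 1/((2/9)*(-1/258)*(-679) + 144) = 1/(679/1161 + 144) = 1/(167863/1161) = 1161/167863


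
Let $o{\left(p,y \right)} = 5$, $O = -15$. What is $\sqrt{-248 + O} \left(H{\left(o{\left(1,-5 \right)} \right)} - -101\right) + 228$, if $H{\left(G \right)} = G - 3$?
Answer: $228 + 103 i \sqrt{263} \approx 228.0 + 1670.4 i$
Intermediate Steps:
$H{\left(G \right)} = -3 + G$
$\sqrt{-248 + O} \left(H{\left(o{\left(1,-5 \right)} \right)} - -101\right) + 228 = \sqrt{-248 - 15} \left(\left(-3 + 5\right) - -101\right) + 228 = \sqrt{-263} \left(2 + 101\right) + 228 = i \sqrt{263} \cdot 103 + 228 = 103 i \sqrt{263} + 228 = 228 + 103 i \sqrt{263}$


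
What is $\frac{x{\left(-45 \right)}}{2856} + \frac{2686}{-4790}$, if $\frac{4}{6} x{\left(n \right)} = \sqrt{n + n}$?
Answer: $- \frac{1343}{2395} + \frac{3 i \sqrt{10}}{1904} \approx -0.56075 + 0.0049826 i$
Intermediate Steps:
$x{\left(n \right)} = \frac{3 \sqrt{2} \sqrt{n}}{2}$ ($x{\left(n \right)} = \frac{3 \sqrt{n + n}}{2} = \frac{3 \sqrt{2 n}}{2} = \frac{3 \sqrt{2} \sqrt{n}}{2}$)
$\frac{x{\left(-45 \right)}}{2856} + \frac{2686}{-4790} = \frac{\frac{3}{2} \sqrt{2} \sqrt{-45}}{2856} + \frac{2686}{-4790} = \frac{3 \sqrt{2} \cdot 3 i \sqrt{5}}{2} \cdot \frac{1}{2856} + 2686 \left(- \frac{1}{4790}\right) = \frac{9 i \sqrt{10}}{2} \cdot \frac{1}{2856} - \frac{1343}{2395} = \frac{3 i \sqrt{10}}{1904} - \frac{1343}{2395} = - \frac{1343}{2395} + \frac{3 i \sqrt{10}}{1904}$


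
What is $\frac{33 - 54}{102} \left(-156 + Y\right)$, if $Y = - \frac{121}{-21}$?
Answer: $\frac{3155}{102} \approx 30.931$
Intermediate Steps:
$Y = \frac{121}{21}$ ($Y = \left(-121\right) \left(- \frac{1}{21}\right) = \frac{121}{21} \approx 5.7619$)
$\frac{33 - 54}{102} \left(-156 + Y\right) = \frac{33 - 54}{102} \left(-156 + \frac{121}{21}\right) = \left(33 - 54\right) \frac{1}{102} \left(- \frac{3155}{21}\right) = \left(-21\right) \frac{1}{102} \left(- \frac{3155}{21}\right) = \left(- \frac{7}{34}\right) \left(- \frac{3155}{21}\right) = \frac{3155}{102}$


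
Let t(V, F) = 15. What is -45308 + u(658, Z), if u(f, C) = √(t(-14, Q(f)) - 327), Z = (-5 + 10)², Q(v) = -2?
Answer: -45308 + 2*I*√78 ≈ -45308.0 + 17.664*I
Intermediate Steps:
Z = 25 (Z = 5² = 25)
u(f, C) = 2*I*√78 (u(f, C) = √(15 - 327) = √(-312) = 2*I*√78)
-45308 + u(658, Z) = -45308 + 2*I*√78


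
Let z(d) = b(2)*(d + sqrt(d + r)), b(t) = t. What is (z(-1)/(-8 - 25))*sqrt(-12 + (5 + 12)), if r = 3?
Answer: 2*sqrt(5)*(1 - sqrt(2))/33 ≈ -0.056134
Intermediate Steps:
z(d) = 2*d + 2*sqrt(3 + d) (z(d) = 2*(d + sqrt(d + 3)) = 2*(d + sqrt(3 + d)) = 2*d + 2*sqrt(3 + d))
(z(-1)/(-8 - 25))*sqrt(-12 + (5 + 12)) = ((2*(-1) + 2*sqrt(3 - 1))/(-8 - 25))*sqrt(-12 + (5 + 12)) = ((-2 + 2*sqrt(2))/(-33))*sqrt(-12 + 17) = ((-2 + 2*sqrt(2))*(-1/33))*sqrt(5) = (2/33 - 2*sqrt(2)/33)*sqrt(5) = sqrt(5)*(2/33 - 2*sqrt(2)/33)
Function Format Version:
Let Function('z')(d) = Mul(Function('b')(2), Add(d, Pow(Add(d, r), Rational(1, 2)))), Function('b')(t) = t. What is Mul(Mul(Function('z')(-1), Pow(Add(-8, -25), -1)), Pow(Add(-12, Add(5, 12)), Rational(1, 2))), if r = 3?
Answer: Mul(Rational(2, 33), Pow(5, Rational(1, 2)), Add(1, Mul(-1, Pow(2, Rational(1, 2))))) ≈ -0.056134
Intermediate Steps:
Function('z')(d) = Add(Mul(2, d), Mul(2, Pow(Add(3, d), Rational(1, 2)))) (Function('z')(d) = Mul(2, Add(d, Pow(Add(d, 3), Rational(1, 2)))) = Mul(2, Add(d, Pow(Add(3, d), Rational(1, 2)))) = Add(Mul(2, d), Mul(2, Pow(Add(3, d), Rational(1, 2)))))
Mul(Mul(Function('z')(-1), Pow(Add(-8, -25), -1)), Pow(Add(-12, Add(5, 12)), Rational(1, 2))) = Mul(Mul(Add(Mul(2, -1), Mul(2, Pow(Add(3, -1), Rational(1, 2)))), Pow(Add(-8, -25), -1)), Pow(Add(-12, Add(5, 12)), Rational(1, 2))) = Mul(Mul(Add(-2, Mul(2, Pow(2, Rational(1, 2)))), Pow(-33, -1)), Pow(Add(-12, 17), Rational(1, 2))) = Mul(Mul(Add(-2, Mul(2, Pow(2, Rational(1, 2)))), Rational(-1, 33)), Pow(5, Rational(1, 2))) = Mul(Add(Rational(2, 33), Mul(Rational(-2, 33), Pow(2, Rational(1, 2)))), Pow(5, Rational(1, 2))) = Mul(Pow(5, Rational(1, 2)), Add(Rational(2, 33), Mul(Rational(-2, 33), Pow(2, Rational(1, 2)))))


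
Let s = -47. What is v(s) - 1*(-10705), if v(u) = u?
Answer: 10658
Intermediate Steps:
v(s) - 1*(-10705) = -47 - 1*(-10705) = -47 + 10705 = 10658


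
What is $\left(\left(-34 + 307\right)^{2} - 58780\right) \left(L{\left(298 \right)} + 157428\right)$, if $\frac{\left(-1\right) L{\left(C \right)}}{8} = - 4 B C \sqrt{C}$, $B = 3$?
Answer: $2479333572 + 450547392 \sqrt{298} \approx 1.0257 \cdot 10^{10}$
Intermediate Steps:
$L{\left(C \right)} = 96 C^{\frac{3}{2}}$ ($L{\left(C \right)} = - 8 \left(-4\right) 3 C \sqrt{C} = - 8 - 12 C \sqrt{C} = - 8 \left(- 12 C^{\frac{3}{2}}\right) = 96 C^{\frac{3}{2}}$)
$\left(\left(-34 + 307\right)^{2} - 58780\right) \left(L{\left(298 \right)} + 157428\right) = \left(\left(-34 + 307\right)^{2} - 58780\right) \left(96 \cdot 298^{\frac{3}{2}} + 157428\right) = \left(273^{2} - 58780\right) \left(96 \cdot 298 \sqrt{298} + 157428\right) = \left(74529 - 58780\right) \left(28608 \sqrt{298} + 157428\right) = 15749 \left(157428 + 28608 \sqrt{298}\right) = 2479333572 + 450547392 \sqrt{298}$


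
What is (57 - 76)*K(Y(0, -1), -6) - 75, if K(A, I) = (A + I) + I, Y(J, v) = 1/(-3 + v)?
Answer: 631/4 ≈ 157.75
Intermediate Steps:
K(A, I) = A + 2*I
(57 - 76)*K(Y(0, -1), -6) - 75 = (57 - 76)*(1/(-3 - 1) + 2*(-6)) - 75 = -19*(1/(-4) - 12) - 75 = -19*(-¼ - 12) - 75 = -19*(-49/4) - 75 = 931/4 - 75 = 631/4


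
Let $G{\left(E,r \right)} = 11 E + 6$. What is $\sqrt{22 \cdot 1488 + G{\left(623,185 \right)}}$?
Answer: $\sqrt{39595} \approx 198.98$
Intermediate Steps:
$G{\left(E,r \right)} = 6 + 11 E$
$\sqrt{22 \cdot 1488 + G{\left(623,185 \right)}} = \sqrt{22 \cdot 1488 + \left(6 + 11 \cdot 623\right)} = \sqrt{32736 + \left(6 + 6853\right)} = \sqrt{32736 + 6859} = \sqrt{39595}$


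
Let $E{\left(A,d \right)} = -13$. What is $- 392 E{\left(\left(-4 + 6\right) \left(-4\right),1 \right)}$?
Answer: $5096$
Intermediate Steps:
$- 392 E{\left(\left(-4 + 6\right) \left(-4\right),1 \right)} = \left(-392\right) \left(-13\right) = 5096$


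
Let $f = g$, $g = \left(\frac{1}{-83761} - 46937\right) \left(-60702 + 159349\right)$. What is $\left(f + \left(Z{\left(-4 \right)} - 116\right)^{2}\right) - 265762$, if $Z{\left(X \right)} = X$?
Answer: $- \frac{387850754084008}{83761} \approx -4.6304 \cdot 10^{9}$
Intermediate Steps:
$g = - \frac{387829699751526}{83761}$ ($g = \left(- \frac{1}{83761} - 46937\right) 98647 = \left(- \frac{3931490058}{83761}\right) 98647 = - \frac{387829699751526}{83761} \approx -4.6302 \cdot 10^{9}$)
$f = - \frac{387829699751526}{83761} \approx -4.6302 \cdot 10^{9}$
$\left(f + \left(Z{\left(-4 \right)} - 116\right)^{2}\right) - 265762 = \left(- \frac{387829699751526}{83761} + \left(-4 - 116\right)^{2}\right) - 265762 = \left(- \frac{387829699751526}{83761} + \left(-120\right)^{2}\right) - 265762 = \left(- \frac{387829699751526}{83761} + 14400\right) - 265762 = - \frac{387828493593126}{83761} - 265762 = - \frac{387850754084008}{83761}$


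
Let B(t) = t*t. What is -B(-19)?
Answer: -361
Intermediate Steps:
B(t) = t²
-B(-19) = -1*(-19)² = -1*361 = -361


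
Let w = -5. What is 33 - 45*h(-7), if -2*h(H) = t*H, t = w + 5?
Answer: 33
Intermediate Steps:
t = 0 (t = -5 + 5 = 0)
h(H) = 0 (h(H) = -0*H = -½*0 = 0)
33 - 45*h(-7) = 33 - 45*0 = 33 + 0 = 33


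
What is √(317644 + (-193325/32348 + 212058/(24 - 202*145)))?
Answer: 3*√1976886297868660693401/236674142 ≈ 563.59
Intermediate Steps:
√(317644 + (-193325/32348 + 212058/(24 - 202*145))) = √(317644 + (-193325*1/32348 + 212058/(24 - 29290))) = √(317644 + (-193325/32348 + 212058/(-29266))) = √(317644 + (-193325/32348 + 212058*(-1/29266))) = √(317644 + (-193325/32348 - 106029/14633)) = √(317644 - 6258750817/473348284) = √(150349983572079/473348284) = 3*√1976886297868660693401/236674142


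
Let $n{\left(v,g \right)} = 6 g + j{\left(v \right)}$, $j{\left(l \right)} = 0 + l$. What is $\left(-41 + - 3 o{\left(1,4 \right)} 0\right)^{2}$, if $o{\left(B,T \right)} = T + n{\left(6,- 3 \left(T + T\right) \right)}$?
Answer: $1681$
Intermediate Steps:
$j{\left(l \right)} = l$
$n{\left(v,g \right)} = v + 6 g$ ($n{\left(v,g \right)} = 6 g + v = v + 6 g$)
$o{\left(B,T \right)} = 6 - 35 T$ ($o{\left(B,T \right)} = T + \left(6 + 6 \left(- 3 \left(T + T\right)\right)\right) = T + \left(6 + 6 \left(- 3 \cdot 2 T\right)\right) = T + \left(6 + 6 \left(- 6 T\right)\right) = T - \left(-6 + 36 T\right) = 6 - 35 T$)
$\left(-41 + - 3 o{\left(1,4 \right)} 0\right)^{2} = \left(-41 + - 3 \left(6 - 140\right) 0\right)^{2} = \left(-41 + \left(-3\right) \left(-134\right) 0\right)^{2} = \left(-41 + 402 \cdot 0\right)^{2} = \left(-41 + 0\right)^{2} = \left(-41\right)^{2} = 1681$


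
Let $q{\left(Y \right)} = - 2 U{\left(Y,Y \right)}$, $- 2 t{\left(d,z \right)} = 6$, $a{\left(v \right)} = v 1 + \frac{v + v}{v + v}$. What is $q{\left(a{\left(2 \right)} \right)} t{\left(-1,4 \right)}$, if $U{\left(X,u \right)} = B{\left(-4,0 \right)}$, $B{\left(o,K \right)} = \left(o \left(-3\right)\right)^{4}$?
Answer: $124416$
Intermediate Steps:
$a{\left(v \right)} = 1 + v$ ($a{\left(v \right)} = v + \frac{2 v}{2 v} = v + 2 v \frac{1}{2 v} = v + 1 = 1 + v$)
$B{\left(o,K \right)} = 81 o^{4}$ ($B{\left(o,K \right)} = \left(- 3 o\right)^{4} = 81 o^{4}$)
$t{\left(d,z \right)} = -3$ ($t{\left(d,z \right)} = \left(- \frac{1}{2}\right) 6 = -3$)
$U{\left(X,u \right)} = 20736$ ($U{\left(X,u \right)} = 81 \left(-4\right)^{4} = 81 \cdot 256 = 20736$)
$q{\left(Y \right)} = -41472$ ($q{\left(Y \right)} = \left(-2\right) 20736 = -41472$)
$q{\left(a{\left(2 \right)} \right)} t{\left(-1,4 \right)} = \left(-41472\right) \left(-3\right) = 124416$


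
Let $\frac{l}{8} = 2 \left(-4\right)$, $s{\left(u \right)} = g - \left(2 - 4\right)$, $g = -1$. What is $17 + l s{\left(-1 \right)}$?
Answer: $-47$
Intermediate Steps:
$s{\left(u \right)} = 1$ ($s{\left(u \right)} = -1 - \left(2 - 4\right) = -1 - -2 = -1 + 2 = 1$)
$l = -64$ ($l = 8 \cdot 2 \left(-4\right) = 8 \left(-8\right) = -64$)
$17 + l s{\left(-1 \right)} = 17 - 64 = -47$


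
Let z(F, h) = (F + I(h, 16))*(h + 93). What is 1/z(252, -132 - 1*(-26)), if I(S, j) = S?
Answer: -1/1898 ≈ -0.00052687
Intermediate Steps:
z(F, h) = (93 + h)*(F + h) (z(F, h) = (F + h)*(h + 93) = (F + h)*(93 + h) = (93 + h)*(F + h))
1/z(252, -132 - 1*(-26)) = 1/((-132 - 1*(-26))² + 93*252 + 93*(-132 - 1*(-26)) + 252*(-132 - 1*(-26))) = 1/((-132 + 26)² + 23436 + 93*(-132 + 26) + 252*(-132 + 26)) = 1/((-106)² + 23436 + 93*(-106) + 252*(-106)) = 1/(11236 + 23436 - 9858 - 26712) = 1/(-1898) = -1/1898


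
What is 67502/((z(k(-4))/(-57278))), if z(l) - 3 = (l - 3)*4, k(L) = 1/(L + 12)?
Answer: 7732759112/17 ≈ 4.5487e+8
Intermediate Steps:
k(L) = 1/(12 + L)
z(l) = -9 + 4*l (z(l) = 3 + (l - 3)*4 = 3 + (-3 + l)*4 = 3 + (-12 + 4*l) = -9 + 4*l)
67502/((z(k(-4))/(-57278))) = 67502/(((-9 + 4/(12 - 4))/(-57278))) = 67502/(((-9 + 4/8)*(-1/57278))) = 67502/(((-9 + 4*(1/8))*(-1/57278))) = 67502/(((-9 + 1/2)*(-1/57278))) = 67502/((-17/2*(-1/57278))) = 67502/(17/114556) = 67502*(114556/17) = 7732759112/17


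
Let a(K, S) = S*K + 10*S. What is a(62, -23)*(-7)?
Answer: 11592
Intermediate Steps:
a(K, S) = 10*S + K*S (a(K, S) = K*S + 10*S = 10*S + K*S)
a(62, -23)*(-7) = -23*(10 + 62)*(-7) = -23*72*(-7) = -1656*(-7) = 11592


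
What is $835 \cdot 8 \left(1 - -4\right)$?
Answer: $33400$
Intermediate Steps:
$835 \cdot 8 \left(1 - -4\right) = 835 \cdot 8 \left(1 + 4\right) = 835 \cdot 8 \cdot 5 = 835 \cdot 40 = 33400$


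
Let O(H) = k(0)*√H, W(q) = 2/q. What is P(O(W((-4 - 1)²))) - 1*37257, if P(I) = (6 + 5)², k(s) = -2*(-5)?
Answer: -37136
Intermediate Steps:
k(s) = 10
O(H) = 10*√H
P(I) = 121 (P(I) = 11² = 121)
P(O(W((-4 - 1)²))) - 1*37257 = 121 - 1*37257 = 121 - 37257 = -37136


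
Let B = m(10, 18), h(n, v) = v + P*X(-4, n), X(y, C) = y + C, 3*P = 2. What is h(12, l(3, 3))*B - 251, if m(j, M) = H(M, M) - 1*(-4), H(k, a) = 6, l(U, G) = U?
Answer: -503/3 ≈ -167.67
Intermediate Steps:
P = ⅔ (P = (⅓)*2 = ⅔ ≈ 0.66667)
X(y, C) = C + y
m(j, M) = 10 (m(j, M) = 6 - 1*(-4) = 6 + 4 = 10)
h(n, v) = -8/3 + v + 2*n/3 (h(n, v) = v + 2*(n - 4)/3 = v + 2*(-4 + n)/3 = v + (-8/3 + 2*n/3) = -8/3 + v + 2*n/3)
B = 10
h(12, l(3, 3))*B - 251 = (-8/3 + 3 + (⅔)*12)*10 - 251 = (-8/3 + 3 + 8)*10 - 251 = (25/3)*10 - 251 = 250/3 - 251 = -503/3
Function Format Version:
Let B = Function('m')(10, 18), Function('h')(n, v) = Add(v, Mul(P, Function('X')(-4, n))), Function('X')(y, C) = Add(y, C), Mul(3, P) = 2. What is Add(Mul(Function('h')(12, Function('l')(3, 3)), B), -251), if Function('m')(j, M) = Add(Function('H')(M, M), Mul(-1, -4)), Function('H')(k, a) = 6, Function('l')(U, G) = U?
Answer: Rational(-503, 3) ≈ -167.67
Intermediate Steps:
P = Rational(2, 3) (P = Mul(Rational(1, 3), 2) = Rational(2, 3) ≈ 0.66667)
Function('X')(y, C) = Add(C, y)
Function('m')(j, M) = 10 (Function('m')(j, M) = Add(6, Mul(-1, -4)) = Add(6, 4) = 10)
Function('h')(n, v) = Add(Rational(-8, 3), v, Mul(Rational(2, 3), n)) (Function('h')(n, v) = Add(v, Mul(Rational(2, 3), Add(n, -4))) = Add(v, Mul(Rational(2, 3), Add(-4, n))) = Add(v, Add(Rational(-8, 3), Mul(Rational(2, 3), n))) = Add(Rational(-8, 3), v, Mul(Rational(2, 3), n)))
B = 10
Add(Mul(Function('h')(12, Function('l')(3, 3)), B), -251) = Add(Mul(Add(Rational(-8, 3), 3, Mul(Rational(2, 3), 12)), 10), -251) = Add(Mul(Add(Rational(-8, 3), 3, 8), 10), -251) = Add(Mul(Rational(25, 3), 10), -251) = Add(Rational(250, 3), -251) = Rational(-503, 3)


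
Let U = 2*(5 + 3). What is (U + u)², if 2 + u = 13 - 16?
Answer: 121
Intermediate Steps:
u = -5 (u = -2 + (13 - 16) = -2 - 3 = -5)
U = 16 (U = 2*8 = 16)
(U + u)² = (16 - 5)² = 11² = 121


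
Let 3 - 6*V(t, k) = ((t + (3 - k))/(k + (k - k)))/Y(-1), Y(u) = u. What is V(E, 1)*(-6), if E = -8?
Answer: 3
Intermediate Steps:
V(t, k) = ½ + (3 + t - k)/(6*k) (V(t, k) = ½ - (t + (3 - k))/(k + (k - k))/(6*(-1)) = ½ - (3 + t - k)/(k + 0)*(-1)/6 = ½ - (3 + t - k)/k*(-1)/6 = ½ - (-1)*(3 + t - k)/(6*k) = ½ + (3 + t - k)/(6*k))
V(E, 1)*(-6) = ((⅙)*(3 - 8 + 2*1)/1)*(-6) = ((⅙)*1*(3 - 8 + 2))*(-6) = ((⅙)*1*(-3))*(-6) = -½*(-6) = 3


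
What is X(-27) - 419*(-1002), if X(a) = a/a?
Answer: 419839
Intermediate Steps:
X(a) = 1
X(-27) - 419*(-1002) = 1 - 419*(-1002) = 1 + 419838 = 419839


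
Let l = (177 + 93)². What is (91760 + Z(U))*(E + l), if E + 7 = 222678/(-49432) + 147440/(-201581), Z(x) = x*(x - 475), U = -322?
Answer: 63259110333078464513/2491137998 ≈ 2.5394e+10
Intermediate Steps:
l = 72900 (l = 270² = 72900)
Z(x) = x*(-475 + x)
E = -60963885971/4982275996 (E = -7 + (222678/(-49432) + 147440/(-201581)) = -7 + (222678*(-1/49432) + 147440*(-1/201581)) = -7 + (-111339/24716 - 147440/201581) = -7 - 26087953999/4982275996 = -60963885971/4982275996 ≈ -12.236)
(91760 + Z(U))*(E + l) = (91760 - 322*(-475 - 322))*(-60963885971/4982275996 + 72900) = (91760 - 322*(-797))*(363146956222429/4982275996) = (91760 + 256634)*(363146956222429/4982275996) = 348394*(363146956222429/4982275996) = 63259110333078464513/2491137998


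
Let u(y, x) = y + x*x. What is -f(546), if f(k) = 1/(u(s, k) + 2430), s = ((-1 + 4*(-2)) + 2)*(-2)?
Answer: -1/300560 ≈ -3.3271e-6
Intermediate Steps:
s = 14 (s = ((-1 - 8) + 2)*(-2) = (-9 + 2)*(-2) = -7*(-2) = 14)
u(y, x) = y + x²
f(k) = 1/(2444 + k²) (f(k) = 1/((14 + k²) + 2430) = 1/(2444 + k²))
-f(546) = -1/(2444 + 546²) = -1/(2444 + 298116) = -1/300560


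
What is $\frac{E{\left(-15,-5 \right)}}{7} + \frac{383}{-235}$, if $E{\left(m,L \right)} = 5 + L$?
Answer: $- \frac{383}{235} \approx -1.6298$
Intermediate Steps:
$\frac{E{\left(-15,-5 \right)}}{7} + \frac{383}{-235} = \frac{5 - 5}{7} + \frac{383}{-235} = 0 \cdot \frac{1}{7} + 383 \left(- \frac{1}{235}\right) = 0 - \frac{383}{235} = - \frac{383}{235}$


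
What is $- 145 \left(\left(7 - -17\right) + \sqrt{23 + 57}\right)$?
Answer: $-3480 - 580 \sqrt{5} \approx -4776.9$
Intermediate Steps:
$- 145 \left(\left(7 - -17\right) + \sqrt{23 + 57}\right) = - 145 \left(\left(7 + 17\right) + \sqrt{80}\right) = - 145 \left(24 + 4 \sqrt{5}\right) = -3480 - 580 \sqrt{5}$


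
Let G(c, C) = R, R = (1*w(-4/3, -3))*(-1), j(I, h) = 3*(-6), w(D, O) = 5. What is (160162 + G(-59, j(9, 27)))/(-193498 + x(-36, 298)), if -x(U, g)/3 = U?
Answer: -160157/193390 ≈ -0.82816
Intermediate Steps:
x(U, g) = -3*U
j(I, h) = -18
R = -5 (R = (1*5)*(-1) = 5*(-1) = -5)
G(c, C) = -5
(160162 + G(-59, j(9, 27)))/(-193498 + x(-36, 298)) = (160162 - 5)/(-193498 - 3*(-36)) = 160157/(-193498 + 108) = 160157/(-193390) = 160157*(-1/193390) = -160157/193390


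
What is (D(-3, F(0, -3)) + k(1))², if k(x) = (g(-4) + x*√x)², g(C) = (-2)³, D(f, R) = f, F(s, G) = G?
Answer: 2116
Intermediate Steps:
g(C) = -8
k(x) = (-8 + x^(3/2))² (k(x) = (-8 + x*√x)² = (-8 + x^(3/2))²)
(D(-3, F(0, -3)) + k(1))² = (-3 + (-8 + 1^(3/2))²)² = (-3 + (-8 + 1)²)² = (-3 + (-7)²)² = (-3 + 49)² = 46² = 2116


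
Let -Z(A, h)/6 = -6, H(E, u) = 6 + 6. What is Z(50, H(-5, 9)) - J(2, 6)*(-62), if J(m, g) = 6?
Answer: 408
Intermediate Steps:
H(E, u) = 12
Z(A, h) = 36 (Z(A, h) = -6*(-6) = 36)
Z(50, H(-5, 9)) - J(2, 6)*(-62) = 36 - 6*(-62) = 36 - 1*(-372) = 36 + 372 = 408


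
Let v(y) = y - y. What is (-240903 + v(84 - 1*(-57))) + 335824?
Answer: 94921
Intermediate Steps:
v(y) = 0
(-240903 + v(84 - 1*(-57))) + 335824 = (-240903 + 0) + 335824 = -240903 + 335824 = 94921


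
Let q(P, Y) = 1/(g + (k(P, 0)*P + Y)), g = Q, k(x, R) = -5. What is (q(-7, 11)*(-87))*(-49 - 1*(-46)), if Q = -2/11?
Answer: 319/56 ≈ 5.6964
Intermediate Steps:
Q = -2/11 (Q = -2*1/11 = -2/11 ≈ -0.18182)
g = -2/11 ≈ -0.18182
q(P, Y) = 1/(-2/11 + Y - 5*P) (q(P, Y) = 1/(-2/11 + (-5*P + Y)) = 1/(-2/11 + (Y - 5*P)) = 1/(-2/11 + Y - 5*P))
(q(-7, 11)*(-87))*(-49 - 1*(-46)) = ((11/(-2 - 55*(-7) + 11*11))*(-87))*(-49 - 1*(-46)) = ((11/(-2 + 385 + 121))*(-87))*(-49 + 46) = ((11/504)*(-87))*(-3) = -319/168*(-3) = 319/56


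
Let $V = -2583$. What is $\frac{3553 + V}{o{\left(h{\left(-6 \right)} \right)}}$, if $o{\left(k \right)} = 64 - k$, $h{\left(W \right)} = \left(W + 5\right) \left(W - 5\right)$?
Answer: $\frac{970}{53} \approx 18.302$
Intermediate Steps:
$h{\left(W \right)} = \left(-5 + W\right) \left(5 + W\right)$ ($h{\left(W \right)} = \left(5 + W\right) \left(-5 + W\right) = \left(-5 + W\right) \left(5 + W\right)$)
$\frac{3553 + V}{o{\left(h{\left(-6 \right)} \right)}} = \frac{3553 - 2583}{64 - \left(-25 + \left(-6\right)^{2}\right)} = \frac{970}{64 - \left(-25 + 36\right)} = \frac{970}{64 - 11} = \frac{970}{53}$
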